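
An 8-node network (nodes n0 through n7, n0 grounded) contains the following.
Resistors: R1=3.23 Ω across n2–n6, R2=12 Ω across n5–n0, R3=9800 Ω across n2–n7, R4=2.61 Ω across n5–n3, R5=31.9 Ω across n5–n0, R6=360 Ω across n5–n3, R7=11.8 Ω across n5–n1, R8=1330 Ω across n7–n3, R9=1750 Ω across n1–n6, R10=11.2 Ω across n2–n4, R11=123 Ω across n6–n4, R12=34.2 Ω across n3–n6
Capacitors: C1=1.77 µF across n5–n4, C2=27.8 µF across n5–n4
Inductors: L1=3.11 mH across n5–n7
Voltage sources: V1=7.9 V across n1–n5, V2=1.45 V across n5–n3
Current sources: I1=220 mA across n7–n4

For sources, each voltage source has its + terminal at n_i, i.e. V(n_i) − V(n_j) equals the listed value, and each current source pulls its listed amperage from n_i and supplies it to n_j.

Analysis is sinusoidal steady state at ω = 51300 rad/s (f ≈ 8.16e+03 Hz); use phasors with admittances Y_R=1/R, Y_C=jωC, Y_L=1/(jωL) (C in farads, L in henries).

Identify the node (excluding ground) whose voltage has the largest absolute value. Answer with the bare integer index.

MNA unknowns: 7 node voltages V₁..V_7 plus 2 source currents (V1, V2)
R1: Y=0.3096+0.000j on G[2,6]
C1: Y=0.000+0.09080j on G[5,4]
R2: Y=0.08333+0.000j on G[5,0]
R3: Y=0.0001020+0.000j on G[2,7]
R4: Y=0.3831+0.000j on G[5,3]
L1: Y=0.000-0.006268j on G[5,7]
R5: Y=0.03135+0.000j on G[5,0]
C2: Y=0.000+1.426j on G[5,4]
R6: Y=0.002778+0.000j on G[5,3]
R7: Y=0.08475+0.000j on G[5,1]
R8: Y=0.0007519+0.000j on G[7,3]
R9: Y=0.0005714+0.000j on G[1,6]
R10: Y=0.08929+0.000j on G[2,4]
R11: Y=0.008130+0.000j on G[6,4]
R12: Y=0.02924+0.000j on G[3,6]
V1: row V1−V5=7.9, i_V1 at 1,5
V2: row V5−V3=1.45, i_V2 at 5,3
I1: z[7]−=0.22, z[4]+=0.22
solve → V1=7.900+0.000j, V2=-0.2779-0.1280j, V3=-1.450+0.000j, V4=-2.172e-05-0.1268j, V5=0.000+0.000j, V6=-0.3565-0.1170j, V7=-4.717-34.64j
aux → i_V1=-0.6742-6.686e-05j, i_V2=-0.5891+0.02946j

7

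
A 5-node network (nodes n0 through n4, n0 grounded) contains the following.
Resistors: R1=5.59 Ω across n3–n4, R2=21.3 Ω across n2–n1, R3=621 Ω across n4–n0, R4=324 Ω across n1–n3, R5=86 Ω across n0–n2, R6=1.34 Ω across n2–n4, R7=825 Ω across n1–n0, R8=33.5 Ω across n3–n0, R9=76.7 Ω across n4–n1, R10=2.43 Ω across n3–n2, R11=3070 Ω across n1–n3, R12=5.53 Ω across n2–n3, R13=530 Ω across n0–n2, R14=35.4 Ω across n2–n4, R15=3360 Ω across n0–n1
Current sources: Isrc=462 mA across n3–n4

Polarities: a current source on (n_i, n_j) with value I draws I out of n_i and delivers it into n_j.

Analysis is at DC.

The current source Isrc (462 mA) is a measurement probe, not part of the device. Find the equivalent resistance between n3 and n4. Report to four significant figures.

R_eq = 1.915 Ω

MNA unknowns: 4 node voltages V₁..V_4
R1: Y=0.1789 on G[3,4]
R2: Y=0.04695 on G[2,1]
R3: Y=0.001610 on G[4,0]
R4: Y=0.003086 on G[1,3]
R5: Y=0.01163 on G[0,2]
R6: Y=0.7463 on G[2,4]
R7: Y=0.001212 on G[1,0]
R8: Y=0.02985 on G[3,0]
R9: Y=0.01304 on G[4,1]
R10: Y=0.4115 on G[3,2]
R11: Y=0.0003257 on G[1,3]
R12: Y=0.1808 on G[2,3]
R13: Y=0.001887 on G[0,2]
R14: Y=0.02825 on G[2,4]
R15: Y=0.0002976 on G[0,1]
Isrc: z[3]−=0.462, z[4]+=0.462
solve → V1=0.3501, V2=0.3062, V3=-0.1936, V4=0.6912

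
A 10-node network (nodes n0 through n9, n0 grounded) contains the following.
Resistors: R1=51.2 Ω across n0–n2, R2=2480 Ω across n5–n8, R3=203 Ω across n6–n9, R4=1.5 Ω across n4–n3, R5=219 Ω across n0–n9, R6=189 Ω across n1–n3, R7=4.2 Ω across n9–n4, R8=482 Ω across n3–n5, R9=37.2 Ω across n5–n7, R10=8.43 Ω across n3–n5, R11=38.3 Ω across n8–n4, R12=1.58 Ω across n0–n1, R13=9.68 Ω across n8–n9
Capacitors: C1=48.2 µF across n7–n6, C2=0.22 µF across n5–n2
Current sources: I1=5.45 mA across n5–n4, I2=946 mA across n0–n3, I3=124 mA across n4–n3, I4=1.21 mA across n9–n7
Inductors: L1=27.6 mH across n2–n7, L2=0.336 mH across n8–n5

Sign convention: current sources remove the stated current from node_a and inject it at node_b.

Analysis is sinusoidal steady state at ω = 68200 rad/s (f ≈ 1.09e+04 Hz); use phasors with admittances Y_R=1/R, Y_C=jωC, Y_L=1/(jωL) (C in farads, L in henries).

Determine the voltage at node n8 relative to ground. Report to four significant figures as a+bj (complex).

42.21-21.67j V

Element admittances at ω=68200 rad/s:
  Y(R1) = 0.01953+0.000j S between n0,n2
  Y(R2) = 0.0004032+0.000j S between n5,n8
  Y(R3) = 0.004926+0.000j S between n6,n9
  Y(R4) = 0.6667+0.000j S between n4,n3
  Y(C1) = 0.000+3.287j S between n7,n6
  I1: injects 0.00545 A into n4 (from n5)
  Y(R5) = 0.004566+0.000j S between n0,n9
  I2: injects 0.946 A into n3 (from n0)
  Y(L1) = 0.000-0.0005313j S between n2,n7
  Y(R6) = 0.005291+0.000j S between n1,n3
  Y(R7) = 0.2381+0.000j S between n9,n4
  Y(L2) = 0.000-0.04364j S between n8,n5
  Y(R8) = 0.002075+0.000j S between n3,n5
  I3: injects 0.124 A into n3 (from n4)
  Y(R9) = 0.02688+0.000j S between n5,n7
  Y(R10) = 0.1186+0.000j S between n3,n5
  Y(R11) = 0.02611+0.000j S between n8,n4
  Y(R12) = 0.6329+0.000j S between n0,n1
  Y(R13) = 0.1033+0.000j S between n8,n9
  Y(C2) = 0.000+0.01500j S between n5,n2
  I4: injects 0.00121 A into n7 (from n9)
Assemble and solve the 9×9 MNA system:
  V(n1)=0.3708-0.1862j  V(n2)=26.39+11.14j  V(n3)=44.72-22.46j  V(n4)=44.06-22.28j  V(n5)=41.45-24.45j  V(n6)=42.30-23.78j  V(n7)=42.30-23.78j  V(n8)=42.21-21.67j  V(n9)=42.91-21.83j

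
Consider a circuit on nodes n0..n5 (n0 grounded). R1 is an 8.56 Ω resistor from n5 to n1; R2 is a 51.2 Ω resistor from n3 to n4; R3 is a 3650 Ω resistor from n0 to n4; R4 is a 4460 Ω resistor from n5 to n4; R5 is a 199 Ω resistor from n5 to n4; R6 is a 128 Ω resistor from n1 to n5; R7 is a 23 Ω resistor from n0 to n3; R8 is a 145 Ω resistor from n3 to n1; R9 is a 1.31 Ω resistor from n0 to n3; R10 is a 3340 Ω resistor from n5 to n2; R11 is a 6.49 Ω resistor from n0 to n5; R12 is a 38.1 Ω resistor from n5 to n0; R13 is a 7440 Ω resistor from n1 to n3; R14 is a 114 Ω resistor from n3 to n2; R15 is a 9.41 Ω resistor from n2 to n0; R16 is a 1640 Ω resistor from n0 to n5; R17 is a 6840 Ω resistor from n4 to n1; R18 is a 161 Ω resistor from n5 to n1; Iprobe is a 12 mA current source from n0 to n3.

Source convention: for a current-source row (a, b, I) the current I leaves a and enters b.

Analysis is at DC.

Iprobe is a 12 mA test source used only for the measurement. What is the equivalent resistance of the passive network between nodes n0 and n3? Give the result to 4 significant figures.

R_eq = 1.212 Ω

Element admittances at DC:
  Y(R1) = 0.1168 S between n5,n1
  Y(R2) = 0.01953 S between n3,n4
  Y(R3) = 0.0002740 S between n0,n4
  Y(R4) = 0.0002242 S between n5,n4
  Y(R5) = 0.005025 S between n5,n4
  Y(R6) = 0.007812 S between n1,n5
  Y(R7) = 0.04348 S between n0,n3
  Y(R8) = 0.006897 S between n3,n1
  Y(R9) = 0.7634 S between n0,n3
  Y(R10) = 0.0002994 S between n5,n2
  Y(R11) = 0.1541 S between n0,n5
  Y(R12) = 0.02625 S between n5,n0
  Y(R13) = 0.0001344 S between n1,n3
  Y(R14) = 0.008772 S between n3,n2
  Y(R15) = 0.1063 S between n2,n0
  Y(R16) = 0.0006098 S between n0,n5
  Y(R17) = 0.0001462 S between n4,n1
  Y(R18) = 0.006211 S between n5,n1
  Iprobe: injects 0.012 A into n3 (from n0)
Assemble and solve the 5×5 MNA system:
  V(n1)=0.001532  V(n2)=0.001108  V(n3)=0.01454  V(n4)=0.01145  V(n5)=0.0008222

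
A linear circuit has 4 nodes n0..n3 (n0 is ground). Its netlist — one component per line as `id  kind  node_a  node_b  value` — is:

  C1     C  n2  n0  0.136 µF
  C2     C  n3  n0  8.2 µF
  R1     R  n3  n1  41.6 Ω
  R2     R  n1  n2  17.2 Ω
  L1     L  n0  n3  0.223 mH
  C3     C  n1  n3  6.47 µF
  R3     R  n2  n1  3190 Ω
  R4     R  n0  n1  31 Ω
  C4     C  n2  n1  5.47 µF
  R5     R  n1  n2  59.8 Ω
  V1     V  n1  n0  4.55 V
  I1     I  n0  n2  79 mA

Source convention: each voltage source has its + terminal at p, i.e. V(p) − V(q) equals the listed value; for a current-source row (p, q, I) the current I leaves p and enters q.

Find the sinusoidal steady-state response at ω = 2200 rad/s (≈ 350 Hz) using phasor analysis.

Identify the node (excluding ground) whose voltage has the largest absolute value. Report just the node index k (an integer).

Apply KCL at each of the 3 non-ground nodes and solve the resulting linear system.
Node n1: branches {R1, R2, C3, R3, R4, C4, R5, V1} → V_1 = 4.550+0.000j
Node n2: branches {C1, R2, R3, C4, R5, I1} → V_2 = 5.570-0.1855j
Node n3: branches {C2, R1, L1, C3} → V_3 = -0.03163+0.05490j
Source currents: i(V1)=-0.1787-0.06556j

2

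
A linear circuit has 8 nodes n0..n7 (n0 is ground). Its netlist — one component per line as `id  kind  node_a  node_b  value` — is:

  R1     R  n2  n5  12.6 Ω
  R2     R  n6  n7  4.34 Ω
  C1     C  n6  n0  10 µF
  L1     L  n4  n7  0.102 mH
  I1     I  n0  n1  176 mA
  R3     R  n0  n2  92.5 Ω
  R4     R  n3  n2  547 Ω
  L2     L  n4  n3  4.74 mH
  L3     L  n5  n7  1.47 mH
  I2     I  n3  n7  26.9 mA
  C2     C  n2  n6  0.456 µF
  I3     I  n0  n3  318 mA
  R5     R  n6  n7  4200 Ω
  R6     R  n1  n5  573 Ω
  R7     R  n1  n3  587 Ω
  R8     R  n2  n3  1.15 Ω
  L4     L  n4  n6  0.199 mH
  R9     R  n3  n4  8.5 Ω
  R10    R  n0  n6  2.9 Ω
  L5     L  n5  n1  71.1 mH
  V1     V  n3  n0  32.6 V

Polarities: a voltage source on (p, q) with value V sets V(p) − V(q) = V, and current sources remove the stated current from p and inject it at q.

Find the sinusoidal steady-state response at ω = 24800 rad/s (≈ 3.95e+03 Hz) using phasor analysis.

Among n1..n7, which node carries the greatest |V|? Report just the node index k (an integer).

Apply KCL at each of the 7 non-ground nodes and solve the resulting linear system.
Node n1: branches {I1, R6, R7, L5} → V_1 = 81.47+11.48j
Node n2: branches {R1, R3, R4, C2, R8} → V_2 = 32.09+0.1743j
Node n3: branches {R4, L2, I2, I3, R7, R8, R9, V1} → V_3 = 32.60+0.000j
Node n4: branches {L1, L2, L4, R9} → V_4 = 10.37+0.6982j
Node n5: branches {R1, L3, R6, L5} → V_5 = 30.10+6.000j
Node n6: branches {R2, C1, C2, R5, L4, R10} → V_6 = 4.800-4.741j
Node n7: branches {R2, L1, L3, I2, R5} → V_7 = 12.54-3.115j
Source currents: i(V1)=-2.684+0.4427j

1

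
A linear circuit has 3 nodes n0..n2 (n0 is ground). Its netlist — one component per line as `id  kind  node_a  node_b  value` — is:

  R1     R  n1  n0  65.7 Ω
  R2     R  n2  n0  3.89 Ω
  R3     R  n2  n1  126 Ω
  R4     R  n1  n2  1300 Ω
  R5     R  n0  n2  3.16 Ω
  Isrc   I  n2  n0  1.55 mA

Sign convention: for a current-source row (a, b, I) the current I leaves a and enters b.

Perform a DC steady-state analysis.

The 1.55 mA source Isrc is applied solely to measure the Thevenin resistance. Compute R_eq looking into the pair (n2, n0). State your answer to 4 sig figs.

MNA unknowns: 2 node voltages V₁..V_2
R1: Y=0.01522 on G[1,0]
R2: Y=0.2571 on G[2,0]
R3: Y=0.007937 on G[2,1]
R4: Y=0.0007692 on G[1,2]
R5: Y=0.3165 on G[0,2]
Isrc: z[2]−=0.00155, z[0]+=0.00155
solve → V1=-0.0009739, V2=-0.002677

R_eq = 1.727 Ω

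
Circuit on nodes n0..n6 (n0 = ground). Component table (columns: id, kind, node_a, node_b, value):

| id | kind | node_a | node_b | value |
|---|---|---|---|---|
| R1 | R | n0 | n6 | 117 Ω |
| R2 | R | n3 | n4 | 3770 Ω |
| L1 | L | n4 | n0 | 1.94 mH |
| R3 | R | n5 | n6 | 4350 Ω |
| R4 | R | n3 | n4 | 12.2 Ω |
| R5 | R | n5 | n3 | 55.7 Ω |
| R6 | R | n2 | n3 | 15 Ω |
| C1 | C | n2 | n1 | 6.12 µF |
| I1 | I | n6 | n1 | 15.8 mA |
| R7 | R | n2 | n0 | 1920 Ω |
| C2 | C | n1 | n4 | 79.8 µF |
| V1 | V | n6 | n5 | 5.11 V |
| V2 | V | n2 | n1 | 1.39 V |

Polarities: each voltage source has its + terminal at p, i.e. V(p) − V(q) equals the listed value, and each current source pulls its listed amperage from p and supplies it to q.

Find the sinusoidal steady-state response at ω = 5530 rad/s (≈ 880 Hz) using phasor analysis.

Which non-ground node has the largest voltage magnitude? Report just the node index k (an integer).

6

MNA unknowns: 6 node voltages V₁..V_6 plus 2 source currents (V1, V2)
R1: Y=0.008547+0.000j on G[0,6]
R2: Y=0.0002653+0.000j on G[3,4]
L1: Y=0.000-0.09321j on G[4,0]
R3: Y=0.0002299+0.000j on G[5,6]
R4: Y=0.08197+0.000j on G[3,4]
R5: Y=0.01795+0.000j on G[5,3]
R6: Y=0.06667+0.000j on G[2,3]
C1: Y=0.000+0.03384j on G[2,1]
I1: z[6]−=0.0158, z[1]+=0.0158
R7: Y=0.0005208+0.000j on G[2,0]
C2: Y=0.000+0.4413j on G[1,4]
V1: row V6−V5=5.11, i_V1 at 6,5
V2: row V2−V1=1.39, i_V2 at 2,1
solve → V1=-0.02378-0.1665j, V2=1.366-0.1665j, V3=0.3204-0.2261j, V4=-0.01497-0.2903j, V5=-2.027-0.1532j, V6=3.083-0.1532j
aux → i_V1=-0.04332+0.001309j, i_V2=-0.07044-0.05093j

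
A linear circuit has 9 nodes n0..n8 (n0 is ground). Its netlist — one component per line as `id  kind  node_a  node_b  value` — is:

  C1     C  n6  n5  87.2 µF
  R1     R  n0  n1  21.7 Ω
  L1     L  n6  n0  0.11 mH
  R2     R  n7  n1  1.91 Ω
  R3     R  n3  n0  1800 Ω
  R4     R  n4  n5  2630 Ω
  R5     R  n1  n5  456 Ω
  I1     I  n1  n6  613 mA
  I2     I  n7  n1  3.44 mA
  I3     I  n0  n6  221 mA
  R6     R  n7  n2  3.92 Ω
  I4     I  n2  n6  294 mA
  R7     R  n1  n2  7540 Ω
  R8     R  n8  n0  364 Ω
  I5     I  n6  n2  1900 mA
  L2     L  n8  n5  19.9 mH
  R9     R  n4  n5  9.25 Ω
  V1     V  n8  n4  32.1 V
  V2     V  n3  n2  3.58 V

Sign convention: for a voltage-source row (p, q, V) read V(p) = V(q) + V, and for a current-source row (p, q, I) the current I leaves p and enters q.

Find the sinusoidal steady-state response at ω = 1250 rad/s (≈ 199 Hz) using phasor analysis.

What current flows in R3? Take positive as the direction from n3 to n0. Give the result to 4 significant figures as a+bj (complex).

0.01833+4.232e-06j A

MNA unknowns: 8 node voltages V₁..V_8 plus 2 source currents (V1, V2)
C1: Y=0.000+0.1090j on G[6,5]
R1: Y=0.04608+0.000j on G[0,1]
L1: Y=0.000-7.273j on G[6,0]
R2: Y=0.5236+0.000j on G[7,1]
R3: Y=0.0005556+0.000j on G[3,0]
R4: Y=0.0003802+0.000j on G[4,5]
R5: Y=0.002193+0.000j on G[1,5]
I1: z[1]−=0.613, z[6]+=0.613
I2: z[7]−=0.00344, z[1]+=0.00344
I3: z[0]−=0.221, z[6]+=0.221
R6: Y=0.2551+0.000j on G[7,2]
I4: z[2]−=0.294, z[6]+=0.294
R7: Y=0.0001326+0.000j on G[1,2]
R8: Y=0.002747+0.000j on G[8,0]
I5: z[6]−=1.9, z[2]+=1.9
L2: Y=0.000-0.04020j on G[8,5]
R9: Y=0.1081+0.000j on G[4,5]
V1: row V8−V4=32.1, i_V1 at 8,4
V2: row V3−V2=3.58, i_V2 at 3,2
solve → V1=20.18+0.007643j, V2=29.42+0.007618j, V3=33.00+0.007618j, V4=-4.658+10.18j, V5=-0.2559+0.1702j, V6=0.003893-0.1104j, V7=23.20+0.007635j, V8=27.44+10.18j
aux → i_V1=-0.4776+1.086j, i_V2=-0.01833-4.232e-06j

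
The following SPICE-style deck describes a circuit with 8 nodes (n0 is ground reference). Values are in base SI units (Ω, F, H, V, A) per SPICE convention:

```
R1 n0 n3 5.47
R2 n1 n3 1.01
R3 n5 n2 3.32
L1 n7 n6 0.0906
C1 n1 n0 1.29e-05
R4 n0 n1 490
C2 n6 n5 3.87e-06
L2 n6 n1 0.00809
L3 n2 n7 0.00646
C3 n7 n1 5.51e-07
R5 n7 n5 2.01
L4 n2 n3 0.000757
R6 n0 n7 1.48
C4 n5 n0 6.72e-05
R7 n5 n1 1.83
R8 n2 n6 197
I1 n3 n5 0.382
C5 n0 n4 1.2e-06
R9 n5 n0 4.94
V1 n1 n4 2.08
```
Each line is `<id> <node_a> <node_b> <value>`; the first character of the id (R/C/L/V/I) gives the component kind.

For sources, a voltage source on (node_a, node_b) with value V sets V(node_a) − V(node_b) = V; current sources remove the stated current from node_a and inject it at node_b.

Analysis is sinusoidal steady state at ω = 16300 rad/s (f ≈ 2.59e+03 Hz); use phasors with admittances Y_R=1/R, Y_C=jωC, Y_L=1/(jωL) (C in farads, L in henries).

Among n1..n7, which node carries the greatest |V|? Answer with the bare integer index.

4

Element admittances at ω=16300 rad/s:
  Y(R1) = 0.1828+0.000j S between n0,n3
  Y(R2) = 0.9901+0.000j S between n1,n3
  Y(R3) = 0.3012+0.000j S between n5,n2
  Y(L1) = 0.000-0.0006771j S between n7,n6
  Y(C1) = 0.000+0.2103j S between n1,n0
  Y(R4) = 0.002041+0.000j S between n0,n1
  Y(C2) = 0.000+0.06308j S between n6,n5
  Y(L2) = 0.000-0.007583j S between n6,n1
  Y(L3) = 0.000-0.009497j S between n2,n7
  Y(C3) = 0.000+0.008981j S between n7,n1
  Y(R5) = 0.4975+0.000j S between n7,n5
  Y(L4) = 0.000-0.08104j S between n2,n3
  Y(R6) = 0.6757+0.000j S between n0,n7
  Y(C4) = 0.000+1.095j S between n5,n0
  Y(R7) = 0.5464+0.000j S between n5,n1
  Y(R8) = 0.005076+0.000j S between n2,n6
  I1: injects 0.382 A into n5 (from n3)
  Y(C5) = 0.000+0.01956j S between n0,n4
  Y(R9) = 0.2024+0.000j S between n5,n0
  V1: constraint V(n1)−V(n4) = 2.08
Assemble and solve the 8×8 MNA system:
  V(n1)=-0.3262+0.05620j  V(n2)=0.09307+0.1300j  V(n3)=-0.5921+0.0001007j  V(n4)=-2.406+0.05620j  V(n5)=0.1309-0.05240j  V(n6)=0.2123-0.05671j  V(n7)=0.05613-0.02554j
  i(V1)=-0.001099-0.04707j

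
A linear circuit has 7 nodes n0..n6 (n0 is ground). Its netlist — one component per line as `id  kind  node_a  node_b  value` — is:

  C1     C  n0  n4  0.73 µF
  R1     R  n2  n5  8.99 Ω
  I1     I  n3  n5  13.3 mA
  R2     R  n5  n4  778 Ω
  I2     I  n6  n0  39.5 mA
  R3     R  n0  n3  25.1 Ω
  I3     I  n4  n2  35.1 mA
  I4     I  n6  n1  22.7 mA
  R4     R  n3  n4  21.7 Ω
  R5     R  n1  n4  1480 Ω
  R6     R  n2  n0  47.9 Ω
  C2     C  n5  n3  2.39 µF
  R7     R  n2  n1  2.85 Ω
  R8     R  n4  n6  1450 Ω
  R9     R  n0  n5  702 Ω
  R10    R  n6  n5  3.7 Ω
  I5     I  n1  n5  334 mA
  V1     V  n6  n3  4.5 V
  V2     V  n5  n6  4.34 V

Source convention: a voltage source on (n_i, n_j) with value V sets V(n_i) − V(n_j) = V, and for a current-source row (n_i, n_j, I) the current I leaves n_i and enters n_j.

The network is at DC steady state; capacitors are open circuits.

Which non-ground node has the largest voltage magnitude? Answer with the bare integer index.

5

Apply KCL at each of the 6 non-ground nodes and solve the resulting linear system.
Node n1: branches {I4, R5, R7, I5} → V_1 = 2.092
Node n2: branches {R1, I3, R6, R7} → V_2 = 2.989
Node n3: branches {I1, R3, R4, C2, V1} → V_3 = -2.775
Node n4: branches {C1, R2, I3, R4, R5, R8} → V_4 = -3.131
Node n5: branches {R1, I1, R2, C2, R9, R10, I5, V2} → V_5 = 6.065
Node n6: branches {I2, I4, R8, R10, V1, V2} → V_6 = 1.725
Source currents: i(V1)=-0.08085, i(V2)=-1.188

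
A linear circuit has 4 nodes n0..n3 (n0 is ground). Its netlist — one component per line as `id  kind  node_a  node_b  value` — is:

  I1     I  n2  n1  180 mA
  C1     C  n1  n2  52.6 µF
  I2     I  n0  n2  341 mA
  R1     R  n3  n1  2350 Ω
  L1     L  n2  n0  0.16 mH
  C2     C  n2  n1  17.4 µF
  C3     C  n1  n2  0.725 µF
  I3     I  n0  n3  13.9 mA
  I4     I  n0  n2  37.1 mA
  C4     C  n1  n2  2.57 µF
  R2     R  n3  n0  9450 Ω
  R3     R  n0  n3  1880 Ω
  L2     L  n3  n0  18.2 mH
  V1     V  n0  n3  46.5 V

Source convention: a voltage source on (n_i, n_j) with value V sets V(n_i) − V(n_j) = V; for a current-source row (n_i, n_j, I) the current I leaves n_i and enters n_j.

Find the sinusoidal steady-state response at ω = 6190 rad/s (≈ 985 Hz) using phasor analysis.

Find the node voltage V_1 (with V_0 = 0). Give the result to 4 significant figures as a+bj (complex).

-9.012e-07+0.001745j V

MNA unknowns: 3 node voltages V₁..V_3 plus 1 source current (V1)
I1: z[2]−=0.18, z[1]+=0.18
C1: Y=0.000+0.3256j on G[1,2]
I2: z[0]−=0.341, z[2]+=0.341
R1: Y=0.0004255+0.000j on G[3,1]
L1: Y=0.000-1.010j on G[2,0]
C2: Y=0.000+0.1077j on G[2,1]
C3: Y=0.000+0.004488j on G[1,2]
I3: z[0]−=0.0139, z[3]+=0.0139
I4: z[0]−=0.0371, z[2]+=0.0371
C4: Y=0.000+0.01591j on G[1,2]
R2: Y=0.0001058+0.000j on G[3,0]
R3: Y=0.0005319+0.000j on G[0,3]
L2: Y=0.000-0.008876j on G[3,0]
V1: row V0−V3=46.5, i_V1 at 0,3
solve → V1=-9.012e-07+0.001745j, V2=7.354e-07+0.3549j, V3=-46.50+0.000j
aux → i_V1=-0.06334+0.4128j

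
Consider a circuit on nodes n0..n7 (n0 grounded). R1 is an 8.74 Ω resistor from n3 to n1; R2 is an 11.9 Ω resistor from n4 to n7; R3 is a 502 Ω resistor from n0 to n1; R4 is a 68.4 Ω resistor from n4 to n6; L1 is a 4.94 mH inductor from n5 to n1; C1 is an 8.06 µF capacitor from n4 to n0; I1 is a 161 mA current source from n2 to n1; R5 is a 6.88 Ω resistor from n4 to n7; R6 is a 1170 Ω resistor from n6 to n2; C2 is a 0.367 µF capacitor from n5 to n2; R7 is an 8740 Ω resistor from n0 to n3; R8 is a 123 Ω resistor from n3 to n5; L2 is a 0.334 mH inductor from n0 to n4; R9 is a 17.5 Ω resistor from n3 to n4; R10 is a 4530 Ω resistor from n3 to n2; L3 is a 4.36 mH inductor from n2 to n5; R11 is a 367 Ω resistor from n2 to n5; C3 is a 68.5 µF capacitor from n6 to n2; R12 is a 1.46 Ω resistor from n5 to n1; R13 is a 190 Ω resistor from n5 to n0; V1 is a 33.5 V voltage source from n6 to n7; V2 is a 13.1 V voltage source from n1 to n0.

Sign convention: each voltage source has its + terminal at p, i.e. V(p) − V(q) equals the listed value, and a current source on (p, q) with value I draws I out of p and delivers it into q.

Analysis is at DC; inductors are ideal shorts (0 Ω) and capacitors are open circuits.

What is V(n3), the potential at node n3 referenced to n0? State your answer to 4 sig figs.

8.934 V

Element admittances at DC:
  Y(R1) = 0.1144 S between n3,n1
  Y(R2) = 0.08403 S between n4,n7
  Y(R3) = 0.001992 S between n0,n1
  Y(R4) = 0.01462 S between n4,n6
  L1: short n5↔n1 (DC inductor)
  Y(C1) = 0.000 S between n4,n0
  I1: injects 0.161 A into n1 (from n2)
  Y(R5) = 0.1453 S between n4,n7
  Y(R6) = 0.0008547 S between n6,n2
  Y(C2) = 0.000 S between n5,n2
  Y(R7) = 0.0001144 S between n0,n3
  Y(R8) = 0.008130 S between n3,n5
  L2: short n0↔n4 (DC inductor)
  Y(R9) = 0.05714 S between n3,n4
  Y(R10) = 0.0002208 S between n3,n2
  L3: short n2↔n5 (DC inductor)
  Y(R11) = 0.002725 S between n2,n5
  Y(C3) = 0.000 S between n6,n2
  Y(R12) = 0.6849 S between n5,n1
  Y(R13) = 0.005263 S between n5,n0
  V1: constraint V(n6)−V(n7) = 33.5
  V2: constraint V(n1)−V(n0) = 13.1
Assemble and solve the 12×12 MNA system:
  V(n1)=13.10  V(n2)=13.10  V(n3)=8.934  V(n4)=0.000  V(n5)=13.10  V(n6)=31.43  V(n7)=-2.071
  i(L1)=-0.2491  i(L2)=-0.4948  i(L3)=-0.1463  i(V1)=-0.4751  i(V2)=-0.5909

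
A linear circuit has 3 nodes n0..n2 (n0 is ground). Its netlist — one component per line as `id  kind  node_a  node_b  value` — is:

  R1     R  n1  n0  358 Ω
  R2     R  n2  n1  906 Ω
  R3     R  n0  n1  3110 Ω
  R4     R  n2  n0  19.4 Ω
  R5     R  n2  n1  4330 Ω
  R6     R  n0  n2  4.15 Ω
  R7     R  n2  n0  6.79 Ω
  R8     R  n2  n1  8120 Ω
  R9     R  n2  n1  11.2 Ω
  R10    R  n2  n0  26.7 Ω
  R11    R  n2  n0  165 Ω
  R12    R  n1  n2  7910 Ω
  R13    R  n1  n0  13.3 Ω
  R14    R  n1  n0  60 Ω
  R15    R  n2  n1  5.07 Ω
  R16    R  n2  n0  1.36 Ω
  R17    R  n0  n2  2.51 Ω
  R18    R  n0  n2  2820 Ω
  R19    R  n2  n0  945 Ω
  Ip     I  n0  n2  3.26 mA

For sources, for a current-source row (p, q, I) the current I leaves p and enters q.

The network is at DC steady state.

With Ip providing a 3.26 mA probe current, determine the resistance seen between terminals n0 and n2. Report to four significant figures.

Element admittances at DC:
  Y(R1) = 0.002793 S between n1,n0
  Y(R2) = 0.001104 S between n2,n1
  Y(R3) = 0.0003215 S between n0,n1
  Y(R4) = 0.05155 S between n2,n0
  Y(R5) = 0.0002309 S between n2,n1
  Y(R6) = 0.2410 S between n0,n2
  Y(R7) = 0.1473 S between n2,n0
  Y(R8) = 0.0001232 S between n2,n1
  Y(R9) = 0.08929 S between n2,n1
  Y(R10) = 0.03745 S between n2,n0
  Y(R11) = 0.006061 S between n2,n0
  Y(R12) = 0.0001264 S between n1,n2
  Y(R13) = 0.07519 S between n1,n0
  Y(R14) = 0.01667 S between n1,n0
  Y(R15) = 0.1972 S between n2,n1
  Y(R16) = 0.7353 S between n2,n0
  Y(R17) = 0.3984 S between n0,n2
  Y(R18) = 0.0003546 S between n0,n2
  Y(R19) = 0.001058 S between n2,n0
  Ip: injects 0.00326 A into n2 (from n0)
Assemble and solve the 2×2 MNA system:
  V(n1)=0.001451  V(n2)=0.001929

R_eq = 0.5918 Ω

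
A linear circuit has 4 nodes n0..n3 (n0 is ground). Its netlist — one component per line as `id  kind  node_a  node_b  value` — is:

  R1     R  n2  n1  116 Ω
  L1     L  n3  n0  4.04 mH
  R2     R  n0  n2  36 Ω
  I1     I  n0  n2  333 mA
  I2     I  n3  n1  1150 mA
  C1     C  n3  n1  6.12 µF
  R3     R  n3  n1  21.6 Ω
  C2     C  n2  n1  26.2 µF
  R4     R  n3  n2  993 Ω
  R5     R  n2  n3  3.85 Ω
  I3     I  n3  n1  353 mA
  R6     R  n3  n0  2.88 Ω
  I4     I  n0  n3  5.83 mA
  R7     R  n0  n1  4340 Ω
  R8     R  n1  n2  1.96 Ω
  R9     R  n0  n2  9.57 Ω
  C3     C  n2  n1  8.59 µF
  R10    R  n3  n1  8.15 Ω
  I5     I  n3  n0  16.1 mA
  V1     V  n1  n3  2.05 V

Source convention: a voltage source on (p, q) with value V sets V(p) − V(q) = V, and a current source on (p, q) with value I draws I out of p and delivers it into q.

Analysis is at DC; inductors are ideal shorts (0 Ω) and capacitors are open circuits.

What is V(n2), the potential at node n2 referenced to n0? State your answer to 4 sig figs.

Element admittances at DC:
  Y(R1) = 0.008621 S between n2,n1
  L1: short n3↔n0 (DC inductor)
  Y(R2) = 0.02778 S between n0,n2
  I1: injects 0.333 A into n2 (from n0)
  I2: injects 1.15 A into n1 (from n3)
  Y(C1) = 0.000 S between n3,n1
  Y(R3) = 0.04630 S between n3,n1
  Y(C2) = 0.000 S between n2,n1
  Y(R4) = 0.001007 S between n3,n2
  Y(R5) = 0.2597 S between n2,n3
  I3: injects 0.353 A into n1 (from n3)
  Y(R6) = 0.3472 S between n3,n0
  I4: injects 0.00583 A into n3 (from n0)
  Y(R7) = 0.0002304 S between n0,n1
  Y(R8) = 0.5102 S between n1,n2
  Y(R9) = 0.1045 S between n0,n2
  Y(C3) = 0.000 S between n2,n1
  Y(R10) = 0.1227 S between n3,n1
  I5: injects 0.0161 A into n0 (from n3)
  V1: constraint V(n1)−V(n3) = 2.05
Assemble and solve the 5×5 MNA system:
  V(n1)=2.050  V(n2)=1.532  V(n3)=0.000
  i(L1)=0.1197  i(V1)=0.8871

1.532 V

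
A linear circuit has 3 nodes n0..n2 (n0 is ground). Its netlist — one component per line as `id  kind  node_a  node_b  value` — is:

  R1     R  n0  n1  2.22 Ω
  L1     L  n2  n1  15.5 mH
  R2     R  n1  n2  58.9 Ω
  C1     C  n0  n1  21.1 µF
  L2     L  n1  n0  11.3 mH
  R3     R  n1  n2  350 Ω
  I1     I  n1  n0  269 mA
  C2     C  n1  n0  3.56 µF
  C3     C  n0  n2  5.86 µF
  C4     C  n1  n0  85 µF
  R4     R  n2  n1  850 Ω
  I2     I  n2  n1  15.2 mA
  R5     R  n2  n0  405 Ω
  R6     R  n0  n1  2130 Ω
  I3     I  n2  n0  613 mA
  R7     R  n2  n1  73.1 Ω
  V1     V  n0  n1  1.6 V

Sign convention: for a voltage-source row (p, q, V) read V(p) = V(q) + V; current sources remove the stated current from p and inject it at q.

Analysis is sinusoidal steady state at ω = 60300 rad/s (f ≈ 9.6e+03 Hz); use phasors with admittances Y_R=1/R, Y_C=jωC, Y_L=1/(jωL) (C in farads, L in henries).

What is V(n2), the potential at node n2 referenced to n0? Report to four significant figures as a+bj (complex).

-0.1977+1.920j V

Apply KCL at each of the 2 non-ground nodes and solve the resulting linear system.
Node n1: branches {R1, L1, R2, C1, L2, R3, I1, C2, C4, R4, I2, R6, R7, V1} → V_1 = -1.600+0.000j
Node n2: branches {L1, R2, R3, C3, R4, I2, R5, I3, R7} → V_2 = -0.1977+1.920j
Source currents: i(V1)=-0.5184-10.64j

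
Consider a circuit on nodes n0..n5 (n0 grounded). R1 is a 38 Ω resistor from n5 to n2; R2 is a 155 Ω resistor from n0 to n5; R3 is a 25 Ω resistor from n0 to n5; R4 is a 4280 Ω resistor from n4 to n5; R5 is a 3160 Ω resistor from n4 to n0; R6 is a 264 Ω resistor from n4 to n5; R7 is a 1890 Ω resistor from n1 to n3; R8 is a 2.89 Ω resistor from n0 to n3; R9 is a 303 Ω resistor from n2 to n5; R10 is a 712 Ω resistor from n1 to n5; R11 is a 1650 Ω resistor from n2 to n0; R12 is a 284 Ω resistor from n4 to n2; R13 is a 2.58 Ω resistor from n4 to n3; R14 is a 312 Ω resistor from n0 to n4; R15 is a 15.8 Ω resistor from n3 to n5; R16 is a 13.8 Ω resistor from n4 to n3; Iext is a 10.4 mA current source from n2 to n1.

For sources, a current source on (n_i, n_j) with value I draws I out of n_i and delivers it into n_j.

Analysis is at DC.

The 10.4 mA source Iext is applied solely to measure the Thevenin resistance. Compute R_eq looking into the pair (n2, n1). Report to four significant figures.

Apply KCL at each of the 5 non-ground nodes and solve the resulting linear system.
Node n1: branches {R7, R10, Iext} → V_1 = 5.370
Node n2: branches {R1, R9, R11, R12, Iext} → V_2 = -0.3189
Node n3: branches {R7, R8, R13, R15, R16} → V_3 = 0.002199
Node n4: branches {R4, R5, R6, R12, R13, R14, R16} → V_4 = -0.0003404
Node n5: branches {R1, R2, R3, R4, R6, R9, R10, R15} → V_5 = -0.01219

R_eq = 547.0 Ω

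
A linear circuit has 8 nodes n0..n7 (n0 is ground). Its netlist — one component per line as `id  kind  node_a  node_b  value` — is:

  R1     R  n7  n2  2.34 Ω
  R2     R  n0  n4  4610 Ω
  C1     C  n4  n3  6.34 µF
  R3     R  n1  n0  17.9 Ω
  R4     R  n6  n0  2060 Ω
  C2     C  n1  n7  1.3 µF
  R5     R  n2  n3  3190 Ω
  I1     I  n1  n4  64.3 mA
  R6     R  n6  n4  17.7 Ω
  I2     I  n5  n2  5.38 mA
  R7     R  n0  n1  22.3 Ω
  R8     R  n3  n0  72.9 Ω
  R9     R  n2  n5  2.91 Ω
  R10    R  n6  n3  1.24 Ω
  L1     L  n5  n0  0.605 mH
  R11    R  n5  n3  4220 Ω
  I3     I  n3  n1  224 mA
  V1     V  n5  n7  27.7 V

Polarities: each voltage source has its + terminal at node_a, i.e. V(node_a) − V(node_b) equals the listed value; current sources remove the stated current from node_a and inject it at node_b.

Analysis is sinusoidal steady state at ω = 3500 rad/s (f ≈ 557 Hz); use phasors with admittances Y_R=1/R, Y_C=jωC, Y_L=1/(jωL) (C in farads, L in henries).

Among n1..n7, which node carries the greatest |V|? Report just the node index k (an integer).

Element admittances at ω=3500 rad/s:
  Y(R1) = 0.4274+0.000j S between n7,n2
  Y(R2) = 0.0002169+0.000j S between n0,n4
  Y(C1) = 0.000+0.02219j S between n4,n3
  Y(R3) = 0.05587+0.000j S between n1,n0
  Y(R4) = 0.0004854+0.000j S between n6,n0
  Y(C2) = 0.000+0.004550j S between n1,n7
  Y(R5) = 0.0003135+0.000j S between n2,n3
  I1: injects 0.0643 A into n4 (from n1)
  Y(R6) = 0.05650+0.000j S between n6,n4
  I2: injects 0.00538 A into n2 (from n5)
  Y(R7) = 0.04484+0.000j S between n0,n1
  Y(R8) = 0.01372+0.000j S between n3,n0
  Y(R9) = 0.3436+0.000j S between n2,n5
  Y(R10) = 0.8065+0.000j S between n6,n3
  Y(L1) = 0.000-0.4723j S between n5,n0
  Y(R11) = 0.0002370+0.000j S between n5,n3
  I3: injects 0.224 A into n1 (from n3)
  V1: constraint V(n5)−V(n7) = 27.7
Assemble and solve the 8×8 MNA system:
  V(n1)=1.525-1.333j  V(n2)=-15.63+0.01062j  V(n3)=-11.02+0.007872j  V(n4)=-9.942-0.4425j  V(n5)=-0.2843+0.01062j  V(n6)=-10.94-0.02160j  V(n7)=-27.98+0.01062j
  i(V1)=-5.286-0.1343j

7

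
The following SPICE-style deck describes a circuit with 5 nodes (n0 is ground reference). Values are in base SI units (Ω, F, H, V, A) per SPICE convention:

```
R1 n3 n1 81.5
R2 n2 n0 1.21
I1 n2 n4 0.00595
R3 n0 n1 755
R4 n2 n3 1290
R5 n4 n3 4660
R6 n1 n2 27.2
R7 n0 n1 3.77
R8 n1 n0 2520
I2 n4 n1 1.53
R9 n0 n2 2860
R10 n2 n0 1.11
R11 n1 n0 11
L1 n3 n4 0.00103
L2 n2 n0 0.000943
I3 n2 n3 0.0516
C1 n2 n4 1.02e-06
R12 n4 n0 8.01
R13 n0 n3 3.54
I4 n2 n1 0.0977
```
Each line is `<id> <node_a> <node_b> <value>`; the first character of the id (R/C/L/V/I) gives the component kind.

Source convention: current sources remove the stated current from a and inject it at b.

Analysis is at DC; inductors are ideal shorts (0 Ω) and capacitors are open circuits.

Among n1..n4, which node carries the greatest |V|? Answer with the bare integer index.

1

Element admittances at DC:
  Y(R1) = 0.01227 S between n3,n1
  Y(R2) = 0.8264 S between n2,n0
  I1: injects 0.00595 A into n4 (from n2)
  Y(R3) = 0.001325 S between n0,n1
  Y(R4) = 0.0007752 S between n2,n3
  Y(R5) = 0.0002146 S between n4,n3
  Y(R6) = 0.03676 S between n1,n2
  Y(R7) = 0.2653 S between n0,n1
  Y(R8) = 0.0003968 S between n1,n0
  I2: injects 1.53 A into n1 (from n4)
  Y(R9) = 0.0003497 S between n0,n2
  Y(R10) = 0.9009 S between n2,n0
  Y(R11) = 0.09091 S between n1,n0
  L1: short n3↔n4 (DC inductor)
  L2: short n2↔n0 (DC inductor)
  I3: injects 0.0516 A into n3 (from n2)
  Y(C1) = 0.000 S between n2,n4
  Y(R12) = 0.1248 S between n4,n0
  Y(R13) = 0.2825 S between n0,n3
  I4: injects 0.0977 A into n1 (from n2)
Assemble and solve the 6×6 MNA system:
  V(n1)=3.898  V(n2)=0.000  V(n3)=-3.389  V(n4)=-3.389
  i(L1)=1.101  i(L2)=-0.01457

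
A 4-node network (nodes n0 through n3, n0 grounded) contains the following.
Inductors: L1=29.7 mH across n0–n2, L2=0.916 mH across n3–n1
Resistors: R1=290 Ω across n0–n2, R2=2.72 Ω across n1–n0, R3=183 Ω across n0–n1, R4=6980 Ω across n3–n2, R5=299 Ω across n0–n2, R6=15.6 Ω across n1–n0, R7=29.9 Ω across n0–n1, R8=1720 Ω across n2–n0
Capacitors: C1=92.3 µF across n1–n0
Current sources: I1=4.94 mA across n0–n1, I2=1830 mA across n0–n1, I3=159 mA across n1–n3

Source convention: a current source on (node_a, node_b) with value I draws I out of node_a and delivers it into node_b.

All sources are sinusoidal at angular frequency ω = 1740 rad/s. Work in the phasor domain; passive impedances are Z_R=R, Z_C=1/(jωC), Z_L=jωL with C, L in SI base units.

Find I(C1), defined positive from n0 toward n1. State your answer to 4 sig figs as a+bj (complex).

Element admittances at ω=1740 rad/s:
  Y(L1) = 0.000-0.01935j S between n0,n2
  Y(R1) = 0.003448+0.000j S between n0,n2
  Y(R2) = 0.3676+0.000j S between n1,n0
  Y(C1) = 0.000+0.1606j S between n1,n0
  Y(R3) = 0.005464+0.000j S between n0,n1
  Y(L2) = 0.000-0.6274j S between n3,n1
  I1: injects 0.00494 A into n1 (from n0)
  Y(R4) = 0.0001433+0.000j S between n3,n2
  Y(R5) = 0.003344+0.000j S between n0,n2
  I2: injects 1.83 A into n1 (from n0)
  Y(R6) = 0.06410+0.000j S between n1,n0
  Y(R7) = 0.03344+0.000j S between n0,n1
  Y(R8) = 0.0005814+0.000j S between n2,n0
  I3: injects 0.159 A into n3 (from n1)
Assemble and solve the 3×3 MNA system:
  V(n1)=3.491-1.191j  V(n2)=0.01476+0.02011j  V(n3)=3.491-0.9384j

-0.1913-0.5607j A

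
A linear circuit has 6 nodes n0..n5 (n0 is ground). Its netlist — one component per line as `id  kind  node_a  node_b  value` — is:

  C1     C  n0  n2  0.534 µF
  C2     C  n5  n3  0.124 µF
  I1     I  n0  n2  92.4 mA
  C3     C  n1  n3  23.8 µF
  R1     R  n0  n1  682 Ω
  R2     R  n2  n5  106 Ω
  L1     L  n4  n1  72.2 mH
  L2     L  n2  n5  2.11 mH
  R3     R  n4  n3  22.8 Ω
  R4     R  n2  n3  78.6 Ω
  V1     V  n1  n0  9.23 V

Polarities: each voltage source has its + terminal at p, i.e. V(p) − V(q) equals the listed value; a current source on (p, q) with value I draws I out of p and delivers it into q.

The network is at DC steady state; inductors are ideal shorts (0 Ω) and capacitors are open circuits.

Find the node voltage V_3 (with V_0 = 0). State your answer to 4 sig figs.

11.34 V

Apply KCL at each of the 5 non-ground nodes and solve the resulting linear system.
Node n1: branches {C3, R1, L1, V1} → V_1 = 9.230
Node n2: branches {C1, I1, R2, L2, R4} → V_2 = 18.60
Node n3: branches {C2, C3, R3, R4} → V_3 = 11.34
Node n4: branches {L1, R3} → V_4 = 9.230
Node n5: branches {C2, R2, L2} → V_5 = 18.60
Source currents: i(L1)=0.09240, i(L2)=0.000, i(V1)=0.07887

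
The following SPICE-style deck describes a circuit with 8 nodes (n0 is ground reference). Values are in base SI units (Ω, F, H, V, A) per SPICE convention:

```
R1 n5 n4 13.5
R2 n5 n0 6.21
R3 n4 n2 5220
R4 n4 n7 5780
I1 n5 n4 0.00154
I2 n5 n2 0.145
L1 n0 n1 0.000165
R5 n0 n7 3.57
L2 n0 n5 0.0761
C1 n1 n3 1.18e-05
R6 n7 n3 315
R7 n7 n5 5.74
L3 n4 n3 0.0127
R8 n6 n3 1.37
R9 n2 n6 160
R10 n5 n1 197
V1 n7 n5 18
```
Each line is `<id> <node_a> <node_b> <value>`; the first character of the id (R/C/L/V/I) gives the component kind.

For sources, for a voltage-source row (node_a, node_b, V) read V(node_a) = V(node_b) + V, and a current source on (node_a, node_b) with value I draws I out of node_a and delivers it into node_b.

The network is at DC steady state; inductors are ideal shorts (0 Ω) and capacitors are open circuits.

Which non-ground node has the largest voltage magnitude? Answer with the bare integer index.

2

Element admittances at DC:
  Y(R1) = 0.07407 S between n5,n4
  Y(R2) = 0.1610 S between n5,n0
  Y(R3) = 0.0001916 S between n4,n2
  Y(R4) = 0.0001730 S between n4,n7
  I1: injects 0.00154 A into n4 (from n5)
  I2: injects 0.145 A into n2 (from n5)
  L1: short n0↔n1 (DC inductor)
  Y(R5) = 0.2801 S between n0,n7
  L2: short n0↔n5 (DC inductor)
  Y(C1) = 0.000 S between n1,n3
  Y(R6) = 0.003175 S between n7,n3
  Y(R7) = 0.1742 S between n7,n5
  L3: short n4↔n3 (DC inductor)
  Y(R8) = 0.7299 S between n6,n3
  Y(R9) = 0.006250 S between n2,n6
  Y(R10) = 0.005076 S between n5,n1
  V1: constraint V(n7)−V(n5) = 18
Assemble and solve the 11×11 MNA system:
  V(n1)=0.000  V(n2)=25.37  V(n3)=2.671  V(n4)=2.671  V(n5)=0.000  V(n6)=2.864  V(n7)=18.00
  i(L1)=0.000  i(L2)=5.042  i(L3)=-0.1893  i(V1)=-8.229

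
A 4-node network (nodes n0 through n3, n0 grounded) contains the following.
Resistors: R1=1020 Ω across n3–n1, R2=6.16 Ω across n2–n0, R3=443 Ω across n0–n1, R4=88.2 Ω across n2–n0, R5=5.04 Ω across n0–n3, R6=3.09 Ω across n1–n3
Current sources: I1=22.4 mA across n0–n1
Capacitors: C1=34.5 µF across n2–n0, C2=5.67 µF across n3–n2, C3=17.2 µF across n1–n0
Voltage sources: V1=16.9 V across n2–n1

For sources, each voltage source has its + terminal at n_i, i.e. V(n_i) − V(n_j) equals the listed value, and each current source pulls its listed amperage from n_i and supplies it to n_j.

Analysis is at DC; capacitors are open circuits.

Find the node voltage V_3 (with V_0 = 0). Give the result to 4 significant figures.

Element admittances at DC:
  Y(R1) = 0.0009804 S between n3,n1
  Y(R2) = 0.1623 S between n2,n0
  I1: injects 0.0224 A into n1 (from n0)
  Y(C1) = 0.000 S between n2,n0
  Y(R3) = 0.002257 S between n0,n1
  Y(C2) = 0.000 S between n3,n2
  Y(R4) = 0.01134 S between n2,n0
  Y(C3) = 0.000 S between n1,n0
  Y(R5) = 0.1984 S between n0,n3
  Y(R6) = 0.3236 S between n1,n3
  V1: constraint V(n2)−V(n1) = 16.9
Assemble and solve the 4×4 MNA system:
  V(n1)=-9.739  V(n2)=7.161  V(n3)=-6.044
  i(V1)=-1.244

-6.044 V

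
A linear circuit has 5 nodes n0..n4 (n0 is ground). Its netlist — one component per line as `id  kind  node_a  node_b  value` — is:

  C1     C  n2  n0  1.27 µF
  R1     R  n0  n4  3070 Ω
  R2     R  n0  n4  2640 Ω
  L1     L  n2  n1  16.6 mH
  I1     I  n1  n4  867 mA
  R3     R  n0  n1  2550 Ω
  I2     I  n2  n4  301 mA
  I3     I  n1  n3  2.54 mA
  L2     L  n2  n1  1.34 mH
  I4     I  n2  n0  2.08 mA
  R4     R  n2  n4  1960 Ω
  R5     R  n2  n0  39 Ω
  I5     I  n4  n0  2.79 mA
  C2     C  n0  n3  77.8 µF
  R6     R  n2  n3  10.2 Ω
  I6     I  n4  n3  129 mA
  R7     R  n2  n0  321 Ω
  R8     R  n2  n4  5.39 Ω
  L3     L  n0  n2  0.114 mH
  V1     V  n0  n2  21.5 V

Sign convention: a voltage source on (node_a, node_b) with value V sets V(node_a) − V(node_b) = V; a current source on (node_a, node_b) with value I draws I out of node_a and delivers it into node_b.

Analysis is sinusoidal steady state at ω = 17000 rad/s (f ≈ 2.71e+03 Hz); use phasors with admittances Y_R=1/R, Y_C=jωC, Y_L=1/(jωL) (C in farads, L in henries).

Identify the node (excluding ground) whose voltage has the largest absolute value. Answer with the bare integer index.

Apply KCL at each of the 4 non-ground nodes and solve the resulting linear system.
Node n1: branches {L1, I1, R3, I3, L2} → V_1 = -21.65-18.15j
Node n2: branches {C1, L1, I2, L2, I4, R4, R5, R6, R7, R8, L3, V1} → V_2 = -21.50+0.000j
Node n3: branches {I3, C2, R6, I6} → V_3 = -0.1102+1.486j
Node n4: branches {R1, R2, I1, I2, R4, I5, I6, R8} → V_4 = -15.87+0.000j
Source currents: i(V1)=-2.599+10.48j

1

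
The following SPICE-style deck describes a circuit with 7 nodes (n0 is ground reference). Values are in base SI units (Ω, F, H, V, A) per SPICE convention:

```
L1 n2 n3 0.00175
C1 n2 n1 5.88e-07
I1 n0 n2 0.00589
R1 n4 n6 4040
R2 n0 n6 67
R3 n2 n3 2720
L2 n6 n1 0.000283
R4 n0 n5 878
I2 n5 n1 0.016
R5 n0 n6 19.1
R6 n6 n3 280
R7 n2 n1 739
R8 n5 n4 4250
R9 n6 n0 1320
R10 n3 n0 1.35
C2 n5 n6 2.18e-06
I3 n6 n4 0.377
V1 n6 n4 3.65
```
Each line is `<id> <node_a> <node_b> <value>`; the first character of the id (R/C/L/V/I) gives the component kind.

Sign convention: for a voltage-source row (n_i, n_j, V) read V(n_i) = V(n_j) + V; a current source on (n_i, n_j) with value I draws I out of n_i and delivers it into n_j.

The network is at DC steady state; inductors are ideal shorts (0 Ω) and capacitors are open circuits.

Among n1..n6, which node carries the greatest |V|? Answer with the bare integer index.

5

Element admittances at DC:
  L1: short n2↔n3 (DC inductor)
  Y(C1) = 0.000 S between n2,n1
  I1: injects 0.00589 A into n2 (from n0)
  Y(R1) = 0.0002475 S between n4,n6
  Y(R2) = 0.01493 S between n0,n6
  Y(R3) = 0.0003676 S between n2,n3
  L2: short n6↔n1 (DC inductor)
  Y(R4) = 0.001139 S between n0,n5
  I2: injects 0.016 A into n1 (from n5)
  Y(R5) = 0.05236 S between n0,n6
  Y(R6) = 0.003571 S between n6,n3
  Y(R7) = 0.001353 S between n2,n1
  Y(R8) = 0.0002353 S between n5,n4
  Y(R9) = 0.0007576 S between n6,n0
  Y(R10) = 0.7407 S between n3,n0
  Y(C2) = 0.000 S between n5,n6
  I3: injects 0.377 A into n4 (from n6)
  V1: constraint V(n6)−V(n4) = 3.65
Assemble and solve the 9×9 MNA system:
  V(n1)=0.1916  V(n2)=0.009164  V(n3)=0.009164  V(n4)=-3.458  V(n5)=-12.23  V(n6)=0.1916
  i(L1)=0.006137  i(L2)=-0.01575  i(V1)=-0.3758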